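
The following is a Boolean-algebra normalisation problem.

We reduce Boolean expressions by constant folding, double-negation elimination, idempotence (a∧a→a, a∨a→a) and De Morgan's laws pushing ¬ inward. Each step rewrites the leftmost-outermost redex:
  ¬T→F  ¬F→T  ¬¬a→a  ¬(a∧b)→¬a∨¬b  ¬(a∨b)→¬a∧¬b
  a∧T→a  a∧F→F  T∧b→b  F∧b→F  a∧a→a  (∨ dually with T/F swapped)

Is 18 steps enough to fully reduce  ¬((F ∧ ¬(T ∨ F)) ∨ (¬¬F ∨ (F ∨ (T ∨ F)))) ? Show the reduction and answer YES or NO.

  start: ¬((F ∧ ¬(T ∨ F)) ∨ (¬¬F ∨ (F ∨ (T ∨ F))))
  step 1: ¬(F ∧ ¬(T ∨ F)) ∧ ¬(¬¬F ∨ (F ∨ (T ∨ F)))
  step 2: (¬F ∨ ¬¬(T ∨ F)) ∧ ¬(¬¬F ∨ (F ∨ (T ∨ F)))
  step 3: (T ∨ ¬¬(T ∨ F)) ∧ ¬(¬¬F ∨ (F ∨ (T ∨ F)))
  step 4: T ∧ ¬(¬¬F ∨ (F ∨ (T ∨ F)))
  step 5: ¬(¬¬F ∨ (F ∨ (T ∨ F)))
  step 6: ¬¬¬F ∧ ¬(F ∨ (T ∨ F))
  step 7: ¬F ∧ ¬(F ∨ (T ∨ F))
  step 8: T ∧ ¬(F ∨ (T ∨ F))
  step 9: ¬(F ∨ (T ∨ F))
  step 10: ¬F ∧ ¬(T ∨ F)
  step 11: T ∧ ¬(T ∨ F)
  step 12: ¬(T ∨ F)
  step 13: ¬T ∧ ¬F
  step 14: F ∧ ¬F
  step 15: F

Answer: YES — reaches normal form F in 15 ≤ 18 steps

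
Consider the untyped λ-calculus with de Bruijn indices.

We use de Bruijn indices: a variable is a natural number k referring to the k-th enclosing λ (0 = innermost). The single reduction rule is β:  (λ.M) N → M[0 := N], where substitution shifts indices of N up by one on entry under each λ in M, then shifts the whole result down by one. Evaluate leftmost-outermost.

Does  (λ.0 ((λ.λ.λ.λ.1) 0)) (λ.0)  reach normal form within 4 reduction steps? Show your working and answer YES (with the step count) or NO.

Answer: YES — reaches normal form λ.λ.λ.1 in 3 ≤ 4 steps

Derivation:
  start: (λ.0 ((λ.λ.λ.λ.1) 0)) (λ.0)
  step 1: (λ.0) ((λ.λ.λ.λ.1) (λ.0))
  step 2: (λ.λ.λ.λ.1) (λ.0)
  step 3: λ.λ.λ.1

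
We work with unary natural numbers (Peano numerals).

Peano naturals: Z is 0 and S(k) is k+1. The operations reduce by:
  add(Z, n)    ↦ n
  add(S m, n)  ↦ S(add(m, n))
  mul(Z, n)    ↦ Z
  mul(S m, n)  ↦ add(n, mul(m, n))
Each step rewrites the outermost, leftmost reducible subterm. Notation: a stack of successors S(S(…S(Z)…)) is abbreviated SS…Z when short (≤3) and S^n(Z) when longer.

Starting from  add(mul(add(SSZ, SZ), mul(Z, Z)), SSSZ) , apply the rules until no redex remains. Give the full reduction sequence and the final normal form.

Answer: normal form = SSSZ  (in 14 steps)

Reduction:
  start: add(mul(add(SSZ, SZ), mul(Z, Z)), SSSZ)
  [1] add(mul(S(add(SZ, SZ)), mul(Z, Z)), SSSZ)
  [2] add(add(mul(Z, Z), mul(add(SZ, SZ), mul(Z, Z))), SSSZ)
  [3] add(add(Z, mul(add(SZ, SZ), mul(Z, Z))), SSSZ)
  [4] add(mul(add(SZ, SZ), mul(Z, Z)), SSSZ)
  [5] add(mul(S(add(Z, SZ)), mul(Z, Z)), SSSZ)
  [6] add(add(mul(Z, Z), mul(add(Z, SZ), mul(Z, Z))), SSSZ)
  [7] add(add(Z, mul(add(Z, SZ), mul(Z, Z))), SSSZ)
  [8] add(mul(add(Z, SZ), mul(Z, Z)), SSSZ)
  [9] add(mul(SZ, mul(Z, Z)), SSSZ)
  [10] add(add(mul(Z, Z), mul(Z, mul(Z, Z))), SSSZ)
  [11] add(add(Z, mul(Z, mul(Z, Z))), SSSZ)
  [12] add(mul(Z, mul(Z, Z)), SSSZ)
  [13] add(Z, SSSZ)
  [14] SSSZ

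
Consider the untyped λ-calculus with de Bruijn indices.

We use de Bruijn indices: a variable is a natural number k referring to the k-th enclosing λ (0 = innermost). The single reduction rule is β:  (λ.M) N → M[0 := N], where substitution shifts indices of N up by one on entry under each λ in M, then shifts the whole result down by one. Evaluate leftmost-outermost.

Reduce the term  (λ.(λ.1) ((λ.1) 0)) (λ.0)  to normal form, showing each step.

Answer: normal form = λ.0  (in 2 steps)

Reduction:
  start: (λ.(λ.1) ((λ.1) 0)) (λ.0)
  →1  (λ.λ.0) ((λ.λ.0) (λ.0))
  →2  λ.0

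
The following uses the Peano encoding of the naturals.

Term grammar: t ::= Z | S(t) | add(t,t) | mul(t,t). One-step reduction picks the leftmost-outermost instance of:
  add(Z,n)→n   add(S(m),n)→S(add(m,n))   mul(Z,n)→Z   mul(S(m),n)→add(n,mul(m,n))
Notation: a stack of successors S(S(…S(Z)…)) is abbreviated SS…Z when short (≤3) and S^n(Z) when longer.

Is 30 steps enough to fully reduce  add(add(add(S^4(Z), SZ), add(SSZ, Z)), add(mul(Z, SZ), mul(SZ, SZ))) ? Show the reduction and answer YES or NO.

  start: add(add(add(S^4(Z), SZ), add(SSZ, Z)), add(mul(Z, SZ), mul(SZ, SZ)))
  [1] add(add(S(add(SSSZ, SZ)), add(SSZ, Z)), add(mul(Z, SZ), mul(SZ, SZ)))
  [2] add(S(add(add(SSSZ, SZ), add(SSZ, Z))), add(mul(Z, SZ), mul(SZ, SZ)))
  [3] S(add(add(add(SSSZ, SZ), add(SSZ, Z)), add(mul(Z, SZ), mul(SZ, SZ))))
  [4] S(add(add(S(add(SSZ, SZ)), add(SSZ, Z)), add(mul(Z, SZ), mul(SZ, SZ))))
  [5] S(add(S(add(add(SSZ, SZ), add(SSZ, Z))), add(mul(Z, SZ), mul(SZ, SZ))))
  [6] S(S(add(add(add(SSZ, SZ), add(SSZ, Z)), add(mul(Z, SZ), mul(SZ, SZ)))))
  [7] S(S(add(add(S(add(SZ, SZ)), add(SSZ, Z)), add(mul(Z, SZ), mul(SZ, SZ)))))
  [8] S(S(add(S(add(add(SZ, SZ), add(SSZ, Z))), add(mul(Z, SZ), mul(SZ, SZ)))))
  [9] S(S(S(add(add(add(SZ, SZ), add(SSZ, Z)), add(mul(Z, SZ), mul(SZ, SZ))))))
  [10] S(S(S(add(add(S(add(Z, SZ)), add(SSZ, Z)), add(mul(Z, SZ), mul(SZ, SZ))))))
  [11] S(S(S(add(S(add(add(Z, SZ), add(SSZ, Z))), add(mul(Z, SZ), mul(SZ, SZ))))))
  [12] S(S(S(S(add(add(add(Z, SZ), add(SSZ, Z)), add(mul(Z, SZ), mul(SZ, SZ)))))))
  [13] S(S(S(S(add(add(SZ, add(SSZ, Z)), add(mul(Z, SZ), mul(SZ, SZ)))))))
  [14] S(S(S(S(add(S(add(Z, add(SSZ, Z))), add(mul(Z, SZ), mul(SZ, SZ)))))))
  [15] S(S(S(S(S(add(add(Z, add(SSZ, Z)), add(mul(Z, SZ), mul(SZ, SZ))))))))
  [16] S(S(S(S(S(add(add(SSZ, Z), add(mul(Z, SZ), mul(SZ, SZ))))))))
  [17] S(S(S(S(S(add(S(add(SZ, Z)), add(mul(Z, SZ), mul(SZ, SZ))))))))
  [18] S(S(S(S(S(S(add(add(SZ, Z), add(mul(Z, SZ), mul(SZ, SZ)))))))))
  [19] S(S(S(S(S(S(add(S(add(Z, Z)), add(mul(Z, SZ), mul(SZ, SZ)))))))))
  [20] S(S(S(S(S(S(S(add(add(Z, Z), add(mul(Z, SZ), mul(SZ, SZ))))))))))
  [21] S(S(S(S(S(S(S(add(Z, add(mul(Z, SZ), mul(SZ, SZ))))))))))
  [22] S(S(S(S(S(S(S(add(mul(Z, SZ), mul(SZ, SZ)))))))))
  [23] S(S(S(S(S(S(S(add(Z, mul(SZ, SZ)))))))))
  [24] S(S(S(S(S(S(S(mul(SZ, SZ))))))))
  [25] S(S(S(S(S(S(S(add(SZ, mul(Z, SZ)))))))))
  [26] S(S(S(S(S(S(S(S(add(Z, mul(Z, SZ))))))))))
  [27] S(S(S(S(S(S(S(S(mul(Z, SZ)))))))))
  [28] S^8(Z)

Answer: YES — reaches normal form S^8(Z) in 28 ≤ 30 steps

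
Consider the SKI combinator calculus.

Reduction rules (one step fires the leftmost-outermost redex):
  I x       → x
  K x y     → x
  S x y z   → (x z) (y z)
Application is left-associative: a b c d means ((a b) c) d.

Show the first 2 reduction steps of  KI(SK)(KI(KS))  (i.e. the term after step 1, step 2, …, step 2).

  start: KI(SK)(KI(KS))
  →1  I(KI(KS))
  →2  KI(KS)

Answer: after 2 steps: KI(KS)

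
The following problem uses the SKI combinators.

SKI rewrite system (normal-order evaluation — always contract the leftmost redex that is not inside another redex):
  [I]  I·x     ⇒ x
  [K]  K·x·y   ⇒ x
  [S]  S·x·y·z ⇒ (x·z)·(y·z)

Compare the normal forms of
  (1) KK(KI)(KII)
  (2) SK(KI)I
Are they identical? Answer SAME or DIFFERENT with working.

Answer: DIFFERENT — A ⇓ KI, B ⇓ I

Derivation:
Term A:
  start: KK(KI)(KII)
  step 1: K(KII)
  step 2: KI

Term B:
  start: SK(KI)I
  step 1: KI(KII)
  step 2: I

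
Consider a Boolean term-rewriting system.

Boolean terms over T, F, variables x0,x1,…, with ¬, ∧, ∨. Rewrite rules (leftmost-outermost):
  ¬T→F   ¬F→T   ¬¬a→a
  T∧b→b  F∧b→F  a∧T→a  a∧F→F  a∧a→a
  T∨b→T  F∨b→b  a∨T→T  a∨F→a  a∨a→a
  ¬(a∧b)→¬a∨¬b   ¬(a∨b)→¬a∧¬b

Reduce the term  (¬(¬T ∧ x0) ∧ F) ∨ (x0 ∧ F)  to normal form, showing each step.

  start: (¬(¬T ∧ x0) ∧ F) ∨ (x0 ∧ F)
  [1] F ∨ (x0 ∧ F)
  [2] x0 ∧ F
  [3] F

Answer: normal form = F  (in 3 steps)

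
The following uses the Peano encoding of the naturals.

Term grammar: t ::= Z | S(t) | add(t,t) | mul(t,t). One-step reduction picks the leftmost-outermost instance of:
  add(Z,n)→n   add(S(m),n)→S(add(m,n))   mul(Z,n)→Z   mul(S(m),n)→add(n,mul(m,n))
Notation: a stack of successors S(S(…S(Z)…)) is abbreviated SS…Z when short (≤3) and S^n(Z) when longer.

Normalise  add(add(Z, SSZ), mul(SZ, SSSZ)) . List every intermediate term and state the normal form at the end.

  start: add(add(Z, SSZ), mul(SZ, SSSZ))
  [1] add(SSZ, mul(SZ, SSSZ))
  [2] S(add(SZ, mul(SZ, SSSZ)))
  [3] S(S(add(Z, mul(SZ, SSSZ))))
  [4] S(S(mul(SZ, SSSZ)))
  [5] S(S(add(SSSZ, mul(Z, SSSZ))))
  [6] S(S(S(add(SSZ, mul(Z, SSSZ)))))
  [7] S(S(S(S(add(SZ, mul(Z, SSSZ))))))
  [8] S(S(S(S(S(add(Z, mul(Z, SSSZ)))))))
  [9] S(S(S(S(S(mul(Z, SSSZ))))))
  [10] S^5(Z)

Answer: normal form = S^5(Z)  (in 10 steps)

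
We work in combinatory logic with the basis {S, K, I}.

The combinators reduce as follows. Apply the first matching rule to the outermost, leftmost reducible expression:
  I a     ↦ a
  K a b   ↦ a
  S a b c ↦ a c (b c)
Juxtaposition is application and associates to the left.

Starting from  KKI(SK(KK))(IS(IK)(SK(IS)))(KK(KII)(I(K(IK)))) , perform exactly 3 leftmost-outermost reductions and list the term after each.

Answer: after 3 steps: K(KK(KII)(I(K(IK))))(KK(KK(KII)(I(K(IK)))))

Working:
  start: KKI(SK(KK))(IS(IK)(SK(IS)))(KK(KII)(I(K(IK))))
  [1] K(SK(KK))(IS(IK)(SK(IS)))(KK(KII)(I(K(IK))))
  [2] SK(KK)(KK(KII)(I(K(IK))))
  [3] K(KK(KII)(I(K(IK))))(KK(KK(KII)(I(K(IK)))))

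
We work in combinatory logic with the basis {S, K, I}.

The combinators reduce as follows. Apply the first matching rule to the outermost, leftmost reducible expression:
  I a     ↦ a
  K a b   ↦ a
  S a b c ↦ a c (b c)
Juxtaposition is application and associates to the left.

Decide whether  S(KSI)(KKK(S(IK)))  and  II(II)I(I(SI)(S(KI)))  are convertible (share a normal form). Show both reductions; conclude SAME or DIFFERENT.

Term A:
  start: S(KSI)(KKK(S(IK)))
  [1] SS(KKK(S(IK)))
  [2] SS(K(S(IK)))
  [3] SS(K(SK))

Term B:
  start: II(II)I(I(SI)(S(KI)))
  [1] I(II)I(I(SI)(S(KI)))
  [2] III(I(SI)(S(KI)))
  [3] II(I(SI)(S(KI)))
  [4] I(I(SI)(S(KI)))
  [5] I(SI)(S(KI))
  [6] SI(S(KI))

Answer: DIFFERENT — A ⇓ SS(K(SK)), B ⇓ SI(S(KI))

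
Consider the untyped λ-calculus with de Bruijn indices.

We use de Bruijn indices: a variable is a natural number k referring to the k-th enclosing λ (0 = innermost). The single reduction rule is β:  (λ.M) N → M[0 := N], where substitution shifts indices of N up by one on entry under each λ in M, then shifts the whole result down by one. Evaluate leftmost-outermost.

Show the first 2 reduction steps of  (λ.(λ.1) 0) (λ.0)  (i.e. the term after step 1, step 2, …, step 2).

  start: (λ.(λ.1) 0) (λ.0)
  →1  (λ.λ.0) (λ.0)
  →2  λ.0

Answer: after 2 steps: λ.0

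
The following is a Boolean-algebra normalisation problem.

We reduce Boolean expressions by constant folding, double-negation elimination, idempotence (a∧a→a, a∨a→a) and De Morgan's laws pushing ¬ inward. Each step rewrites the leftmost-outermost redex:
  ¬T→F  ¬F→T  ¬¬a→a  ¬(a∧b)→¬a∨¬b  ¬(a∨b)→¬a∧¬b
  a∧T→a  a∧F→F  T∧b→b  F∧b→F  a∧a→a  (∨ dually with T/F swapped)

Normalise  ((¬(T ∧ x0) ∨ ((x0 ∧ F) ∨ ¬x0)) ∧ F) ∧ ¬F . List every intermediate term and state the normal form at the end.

Answer: normal form = F  (in 2 steps)

Working:
  start: ((¬(T ∧ x0) ∨ ((x0 ∧ F) ∨ ¬x0)) ∧ F) ∧ ¬F
  [1] F ∧ ¬F
  [2] F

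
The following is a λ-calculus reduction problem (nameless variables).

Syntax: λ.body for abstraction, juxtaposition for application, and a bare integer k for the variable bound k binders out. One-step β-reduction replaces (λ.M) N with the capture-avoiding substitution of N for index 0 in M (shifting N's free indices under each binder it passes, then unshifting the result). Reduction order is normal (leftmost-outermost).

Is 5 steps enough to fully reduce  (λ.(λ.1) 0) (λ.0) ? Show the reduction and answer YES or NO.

  start: (λ.(λ.1) 0) (λ.0)
  →1  (λ.λ.0) (λ.0)
  →2  λ.0

Answer: YES — reaches normal form λ.0 in 2 ≤ 5 steps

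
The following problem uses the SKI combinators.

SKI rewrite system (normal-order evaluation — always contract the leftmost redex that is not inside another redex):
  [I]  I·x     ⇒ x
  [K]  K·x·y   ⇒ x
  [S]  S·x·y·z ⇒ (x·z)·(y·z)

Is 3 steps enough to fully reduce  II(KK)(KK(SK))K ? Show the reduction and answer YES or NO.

Answer: YES — reaches normal form KK in 3 ≤ 3 steps

Reduction:
  start: II(KK)(KK(SK))K
  step 1: I(KK)(KK(SK))K
  step 2: KK(KK(SK))K
  step 3: KK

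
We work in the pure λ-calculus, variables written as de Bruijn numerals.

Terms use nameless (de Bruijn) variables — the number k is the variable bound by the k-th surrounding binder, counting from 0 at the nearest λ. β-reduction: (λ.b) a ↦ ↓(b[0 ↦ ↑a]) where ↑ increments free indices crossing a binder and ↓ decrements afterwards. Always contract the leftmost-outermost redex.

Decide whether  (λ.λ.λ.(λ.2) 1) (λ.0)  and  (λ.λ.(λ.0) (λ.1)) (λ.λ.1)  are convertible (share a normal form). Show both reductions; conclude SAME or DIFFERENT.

Answer: SAME — A ⇓ λ.λ.1, B ⇓ λ.λ.1

Working:
Term A:
  start: (λ.λ.λ.(λ.2) 1) (λ.0)
  →1  λ.λ.(λ.2) 1
  →2  λ.λ.1

Term B:
  start: (λ.λ.(λ.0) (λ.1)) (λ.λ.1)
  →1  λ.(λ.0) (λ.1)
  →2  λ.λ.1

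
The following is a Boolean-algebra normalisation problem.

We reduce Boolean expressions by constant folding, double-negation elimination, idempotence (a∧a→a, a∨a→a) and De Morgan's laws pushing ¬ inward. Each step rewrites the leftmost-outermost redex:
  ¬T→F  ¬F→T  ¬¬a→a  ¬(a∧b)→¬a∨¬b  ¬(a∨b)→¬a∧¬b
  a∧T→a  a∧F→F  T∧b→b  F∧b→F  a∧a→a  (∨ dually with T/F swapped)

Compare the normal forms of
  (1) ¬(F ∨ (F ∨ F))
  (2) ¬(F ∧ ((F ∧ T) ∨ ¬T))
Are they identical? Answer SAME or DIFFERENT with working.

Answer: SAME — A ⇓ T, B ⇓ T

Derivation:
Term A:
  start: ¬(F ∨ (F ∨ F))
  [1] ¬F ∧ ¬(F ∨ F)
  [2] T ∧ ¬(F ∨ F)
  [3] ¬(F ∨ F)
  [4] ¬F ∧ ¬F
  [5] ¬F
  [6] T

Term B:
  start: ¬(F ∧ ((F ∧ T) ∨ ¬T))
  [1] ¬F ∨ ¬((F ∧ T) ∨ ¬T)
  [2] T ∨ ¬((F ∧ T) ∨ ¬T)
  [3] T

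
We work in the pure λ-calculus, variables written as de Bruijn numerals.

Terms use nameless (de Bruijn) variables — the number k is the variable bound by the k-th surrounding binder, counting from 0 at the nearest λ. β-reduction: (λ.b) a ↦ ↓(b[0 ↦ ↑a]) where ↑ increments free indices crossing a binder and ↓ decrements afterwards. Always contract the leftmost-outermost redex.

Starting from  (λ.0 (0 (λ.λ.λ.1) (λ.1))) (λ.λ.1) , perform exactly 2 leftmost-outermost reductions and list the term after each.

Answer: after 2 steps: λ.(λ.λ.1) (λ.λ.λ.1) (λ.λ.λ.1)

Derivation:
  start: (λ.0 (0 (λ.λ.λ.1) (λ.1))) (λ.λ.1)
  →1  (λ.λ.1) ((λ.λ.1) (λ.λ.λ.1) (λ.λ.λ.1))
  →2  λ.(λ.λ.1) (λ.λ.λ.1) (λ.λ.λ.1)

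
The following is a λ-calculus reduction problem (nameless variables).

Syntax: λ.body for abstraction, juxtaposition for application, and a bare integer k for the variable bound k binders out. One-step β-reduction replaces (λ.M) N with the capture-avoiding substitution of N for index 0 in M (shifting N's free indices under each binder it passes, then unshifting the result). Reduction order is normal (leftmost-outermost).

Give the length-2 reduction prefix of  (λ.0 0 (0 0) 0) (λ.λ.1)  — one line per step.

Answer: after 2 steps: (λ.λ.λ.1) ((λ.λ.1) (λ.λ.1)) (λ.λ.1)

Reduction:
  start: (λ.0 0 (0 0) 0) (λ.λ.1)
  step 1: (λ.λ.1) (λ.λ.1) ((λ.λ.1) (λ.λ.1)) (λ.λ.1)
  step 2: (λ.λ.λ.1) ((λ.λ.1) (λ.λ.1)) (λ.λ.1)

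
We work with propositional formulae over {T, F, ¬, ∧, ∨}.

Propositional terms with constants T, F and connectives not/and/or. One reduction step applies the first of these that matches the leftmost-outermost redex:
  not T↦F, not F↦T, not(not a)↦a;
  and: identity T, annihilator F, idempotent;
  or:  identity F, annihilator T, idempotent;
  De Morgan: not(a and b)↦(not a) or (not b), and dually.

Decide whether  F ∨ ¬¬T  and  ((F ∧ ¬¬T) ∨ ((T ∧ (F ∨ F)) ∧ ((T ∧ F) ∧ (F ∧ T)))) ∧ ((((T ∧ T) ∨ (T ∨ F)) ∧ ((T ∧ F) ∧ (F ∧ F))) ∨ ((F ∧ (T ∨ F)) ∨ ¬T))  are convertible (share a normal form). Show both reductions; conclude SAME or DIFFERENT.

Answer: DIFFERENT — A ⇓ T, B ⇓ F

Reduction:
Term A:
  start: F ∨ ¬¬T
  [1] ¬¬T
  [2] T

Term B:
  start: ((F ∧ ¬¬T) ∨ ((T ∧ (F ∨ F)) ∧ ((T ∧ F) ∧ (F ∧ T)))) ∧ ((((T ∧ T) ∨ (T ∨ F)) ∧ ((T ∧ F) ∧ (F ∧ F))) ∨ ((F ∧ (T ∨ F)) ∨ ¬T))
  [1] (F ∨ ((T ∧ (F ∨ F)) ∧ ((T ∧ F) ∧ (F ∧ T)))) ∧ ((((T ∧ T) ∨ (T ∨ F)) ∧ ((T ∧ F) ∧ (F ∧ F))) ∨ ((F ∧ (T ∨ F)) ∨ ¬T))
  [2] ((T ∧ (F ∨ F)) ∧ ((T ∧ F) ∧ (F ∧ T))) ∧ ((((T ∧ T) ∨ (T ∨ F)) ∧ ((T ∧ F) ∧ (F ∧ F))) ∨ ((F ∧ (T ∨ F)) ∨ ¬T))
  [3] ((F ∨ F) ∧ ((T ∧ F) ∧ (F ∧ T))) ∧ ((((T ∧ T) ∨ (T ∨ F)) ∧ ((T ∧ F) ∧ (F ∧ F))) ∨ ((F ∧ (T ∨ F)) ∨ ¬T))
  [4] (F ∧ ((T ∧ F) ∧ (F ∧ T))) ∧ ((((T ∧ T) ∨ (T ∨ F)) ∧ ((T ∧ F) ∧ (F ∧ F))) ∨ ((F ∧ (T ∨ F)) ∨ ¬T))
  [5] F ∧ ((((T ∧ T) ∨ (T ∨ F)) ∧ ((T ∧ F) ∧ (F ∧ F))) ∨ ((F ∧ (T ∨ F)) ∨ ¬T))
  [6] F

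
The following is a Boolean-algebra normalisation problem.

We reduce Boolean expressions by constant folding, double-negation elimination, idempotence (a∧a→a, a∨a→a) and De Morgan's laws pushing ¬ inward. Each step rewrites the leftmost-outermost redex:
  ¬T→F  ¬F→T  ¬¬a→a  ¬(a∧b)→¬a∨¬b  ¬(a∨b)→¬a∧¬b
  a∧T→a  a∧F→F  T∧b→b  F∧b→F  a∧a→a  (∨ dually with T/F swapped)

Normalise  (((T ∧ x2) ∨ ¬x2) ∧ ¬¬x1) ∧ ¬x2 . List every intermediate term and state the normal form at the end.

  start: (((T ∧ x2) ∨ ¬x2) ∧ ¬¬x1) ∧ ¬x2
  →1  ((x2 ∨ ¬x2) ∧ ¬¬x1) ∧ ¬x2
  →2  ((x2 ∨ ¬x2) ∧ x1) ∧ ¬x2

Answer: normal form = ((x2 ∨ ¬x2) ∧ x1) ∧ ¬x2  (in 2 steps)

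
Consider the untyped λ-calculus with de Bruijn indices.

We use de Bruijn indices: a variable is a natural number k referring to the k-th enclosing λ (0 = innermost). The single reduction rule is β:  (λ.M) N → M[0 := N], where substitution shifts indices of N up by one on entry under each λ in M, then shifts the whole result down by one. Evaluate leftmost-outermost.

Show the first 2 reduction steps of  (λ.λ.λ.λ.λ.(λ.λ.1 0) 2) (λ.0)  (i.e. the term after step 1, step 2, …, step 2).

Answer: after 2 steps: λ.λ.λ.λ.λ.3 0

Working:
  start: (λ.λ.λ.λ.λ.(λ.λ.1 0) 2) (λ.0)
  →1  λ.λ.λ.λ.(λ.λ.1 0) 2
  →2  λ.λ.λ.λ.λ.3 0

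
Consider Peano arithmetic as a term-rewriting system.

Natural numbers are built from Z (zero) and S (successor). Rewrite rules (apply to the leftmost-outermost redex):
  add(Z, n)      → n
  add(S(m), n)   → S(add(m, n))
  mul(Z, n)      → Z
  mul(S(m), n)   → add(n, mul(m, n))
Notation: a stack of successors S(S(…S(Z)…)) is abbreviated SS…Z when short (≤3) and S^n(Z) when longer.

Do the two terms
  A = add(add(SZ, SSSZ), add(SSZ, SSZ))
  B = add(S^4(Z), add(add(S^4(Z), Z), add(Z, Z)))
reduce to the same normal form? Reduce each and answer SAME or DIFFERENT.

Term A:
  start: add(add(SZ, SSSZ), add(SSZ, SSZ))
  [1] add(S(add(Z, SSSZ)), add(SSZ, SSZ))
  [2] S(add(add(Z, SSSZ), add(SSZ, SSZ)))
  [3] S(add(SSSZ, add(SSZ, SSZ)))
  [4] S(S(add(SSZ, add(SSZ, SSZ))))
  [5] S(S(S(add(SZ, add(SSZ, SSZ)))))
  [6] S(S(S(S(add(Z, add(SSZ, SSZ))))))
  [7] S(S(S(S(add(SSZ, SSZ)))))
  [8] S(S(S(S(S(add(SZ, SSZ))))))
  [9] S(S(S(S(S(S(add(Z, SSZ)))))))
  [10] S^8(Z)

Term B:
  start: add(S^4(Z), add(add(S^4(Z), Z), add(Z, Z)))
  [1] S(add(SSSZ, add(add(S^4(Z), Z), add(Z, Z))))
  [2] S(S(add(SSZ, add(add(S^4(Z), Z), add(Z, Z)))))
  [3] S(S(S(add(SZ, add(add(S^4(Z), Z), add(Z, Z))))))
  [4] S(S(S(S(add(Z, add(add(S^4(Z), Z), add(Z, Z)))))))
  [5] S(S(S(S(add(add(S^4(Z), Z), add(Z, Z))))))
  [6] S(S(S(S(add(S(add(SSSZ, Z)), add(Z, Z))))))
  [7] S(S(S(S(S(add(add(SSSZ, Z), add(Z, Z)))))))
  [8] S(S(S(S(S(add(S(add(SSZ, Z)), add(Z, Z)))))))
  [9] S(S(S(S(S(S(add(add(SSZ, Z), add(Z, Z))))))))
  [10] S(S(S(S(S(S(add(S(add(SZ, Z)), add(Z, Z))))))))
  [11] S(S(S(S(S(S(S(add(add(SZ, Z), add(Z, Z)))))))))
  [12] S(S(S(S(S(S(S(add(S(add(Z, Z)), add(Z, Z)))))))))
  [13] S(S(S(S(S(S(S(S(add(add(Z, Z), add(Z, Z))))))))))
  [14] S(S(S(S(S(S(S(S(add(Z, add(Z, Z))))))))))
  [15] S(S(S(S(S(S(S(S(add(Z, Z)))))))))
  [16] S^8(Z)

Answer: SAME — A ⇓ S^8(Z), B ⇓ S^8(Z)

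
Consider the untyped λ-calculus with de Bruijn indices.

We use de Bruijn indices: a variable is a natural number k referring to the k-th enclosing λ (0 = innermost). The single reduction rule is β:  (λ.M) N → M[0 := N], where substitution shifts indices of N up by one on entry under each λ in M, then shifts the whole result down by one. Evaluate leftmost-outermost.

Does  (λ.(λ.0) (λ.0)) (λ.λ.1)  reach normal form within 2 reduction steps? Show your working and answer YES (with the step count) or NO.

Answer: YES — reaches normal form λ.0 in 2 ≤ 2 steps

Working:
  start: (λ.(λ.0) (λ.0)) (λ.λ.1)
  →1  (λ.0) (λ.0)
  →2  λ.0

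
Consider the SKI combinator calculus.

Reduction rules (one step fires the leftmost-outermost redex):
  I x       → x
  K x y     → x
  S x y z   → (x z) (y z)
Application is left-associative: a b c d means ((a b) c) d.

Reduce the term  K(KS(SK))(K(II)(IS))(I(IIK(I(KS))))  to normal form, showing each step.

  start: K(KS(SK))(K(II)(IS))(I(IIK(I(KS))))
  [1] KS(SK)(I(IIK(I(KS))))
  [2] S(I(IIK(I(KS))))
  [3] S(IIK(I(KS)))
  [4] S(IK(I(KS)))
  [5] S(K(I(KS)))
  [6] S(K(KS))

Answer: normal form = S(K(KS))  (in 6 steps)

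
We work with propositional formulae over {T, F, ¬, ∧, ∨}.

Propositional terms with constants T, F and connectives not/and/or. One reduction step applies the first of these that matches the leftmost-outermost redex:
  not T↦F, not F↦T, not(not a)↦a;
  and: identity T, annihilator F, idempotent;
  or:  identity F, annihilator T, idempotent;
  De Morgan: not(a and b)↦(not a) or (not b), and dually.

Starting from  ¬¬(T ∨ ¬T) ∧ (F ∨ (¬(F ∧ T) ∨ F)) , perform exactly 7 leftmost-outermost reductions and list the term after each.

  start: ¬¬(T ∨ ¬T) ∧ (F ∨ (¬(F ∧ T) ∨ F))
  [1] (T ∨ ¬T) ∧ (F ∨ (¬(F ∧ T) ∨ F))
  [2] T ∧ (F ∨ (¬(F ∧ T) ∨ F))
  [3] F ∨ (¬(F ∧ T) ∨ F)
  [4] ¬(F ∧ T) ∨ F
  [5] ¬(F ∧ T)
  [6] ¬F ∨ ¬T
  [7] T ∨ ¬T

Answer: after 7 steps: T ∨ ¬T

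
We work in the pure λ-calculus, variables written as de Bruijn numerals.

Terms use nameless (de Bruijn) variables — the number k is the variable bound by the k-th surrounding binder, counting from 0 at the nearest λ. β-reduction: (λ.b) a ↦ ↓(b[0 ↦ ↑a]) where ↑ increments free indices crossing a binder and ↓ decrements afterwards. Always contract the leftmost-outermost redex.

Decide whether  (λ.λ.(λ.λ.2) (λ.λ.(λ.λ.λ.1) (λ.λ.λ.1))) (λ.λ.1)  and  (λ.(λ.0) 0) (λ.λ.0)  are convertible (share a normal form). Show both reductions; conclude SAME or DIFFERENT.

Answer: DIFFERENT — A ⇓ λ.λ.1, B ⇓ λ.λ.0

Derivation:
Term A:
  start: (λ.λ.(λ.λ.2) (λ.λ.(λ.λ.λ.1) (λ.λ.λ.1))) (λ.λ.1)
  →1  λ.(λ.λ.2) (λ.λ.(λ.λ.λ.1) (λ.λ.λ.1))
  →2  λ.λ.1

Term B:
  start: (λ.(λ.0) 0) (λ.λ.0)
  →1  (λ.0) (λ.λ.0)
  →2  λ.λ.0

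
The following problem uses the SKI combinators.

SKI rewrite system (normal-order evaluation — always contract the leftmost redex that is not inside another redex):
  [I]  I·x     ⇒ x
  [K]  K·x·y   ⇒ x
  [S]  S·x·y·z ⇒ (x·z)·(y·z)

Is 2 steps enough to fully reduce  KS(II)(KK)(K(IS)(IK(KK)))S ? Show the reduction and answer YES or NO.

  start: KS(II)(KK)(K(IS)(IK(KK)))S
  [1] S(KK)(K(IS)(IK(KK)))S
  [2] KKS(K(IS)(IK(KK))S)

Answer: NO — after 2 steps the term is KKS(K(IS)(IK(KK))S), not yet normal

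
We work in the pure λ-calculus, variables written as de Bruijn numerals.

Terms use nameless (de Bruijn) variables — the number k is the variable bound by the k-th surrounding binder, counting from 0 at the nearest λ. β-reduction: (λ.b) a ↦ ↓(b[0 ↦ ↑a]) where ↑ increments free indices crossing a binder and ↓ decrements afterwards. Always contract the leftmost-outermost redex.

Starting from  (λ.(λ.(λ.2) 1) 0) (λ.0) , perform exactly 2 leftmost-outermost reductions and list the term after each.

Answer: after 2 steps: (λ.λ.0) (λ.0)

Reduction:
  start: (λ.(λ.(λ.2) 1) 0) (λ.0)
  →1  (λ.(λ.λ.0) (λ.0)) (λ.0)
  →2  (λ.λ.0) (λ.0)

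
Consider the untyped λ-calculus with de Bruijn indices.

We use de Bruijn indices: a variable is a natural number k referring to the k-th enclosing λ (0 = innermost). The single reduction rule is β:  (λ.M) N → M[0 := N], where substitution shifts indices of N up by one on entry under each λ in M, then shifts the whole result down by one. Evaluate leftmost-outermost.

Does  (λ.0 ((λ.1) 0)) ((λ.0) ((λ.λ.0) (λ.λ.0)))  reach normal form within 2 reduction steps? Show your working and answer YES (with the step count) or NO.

  start: (λ.0 ((λ.1) 0)) ((λ.0) ((λ.λ.0) (λ.λ.0)))
  →1  (λ.0) ((λ.λ.0) (λ.λ.0)) ((λ.(λ.0) ((λ.λ.0) (λ.λ.0))) ((λ.0) ((λ.λ.0) (λ.λ.0))))
  →2  (λ.λ.0) (λ.λ.0) ((λ.(λ.0) ((λ.λ.0) (λ.λ.0))) ((λ.0) ((λ.λ.0) (λ.λ.0))))

Answer: NO — after 2 steps the term is (λ.λ.0) (λ.λ.0) ((λ.(λ.0) ((λ.λ.0) (λ.λ.0))) ((λ.0) ((λ.λ.0) (λ.λ.0)))), not yet normal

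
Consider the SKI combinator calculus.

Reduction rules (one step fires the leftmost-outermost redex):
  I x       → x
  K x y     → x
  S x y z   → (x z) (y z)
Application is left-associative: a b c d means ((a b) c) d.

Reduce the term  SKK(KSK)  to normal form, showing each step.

Answer: normal form = S  (in 3 steps)

Derivation:
  start: SKK(KSK)
  [1] K(KSK)(K(KSK))
  [2] KSK
  [3] S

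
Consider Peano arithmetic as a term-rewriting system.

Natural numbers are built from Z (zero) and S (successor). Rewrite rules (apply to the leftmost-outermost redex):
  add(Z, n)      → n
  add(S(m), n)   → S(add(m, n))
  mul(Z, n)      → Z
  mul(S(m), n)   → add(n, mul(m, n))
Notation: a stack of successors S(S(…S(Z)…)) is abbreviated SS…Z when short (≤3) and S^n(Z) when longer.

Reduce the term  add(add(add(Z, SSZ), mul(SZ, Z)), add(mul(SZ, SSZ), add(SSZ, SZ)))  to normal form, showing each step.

Answer: normal form = S^7(Z)  (in 21 steps)

Reduction:
  start: add(add(add(Z, SSZ), mul(SZ, Z)), add(mul(SZ, SSZ), add(SSZ, SZ)))
  [1] add(add(SSZ, mul(SZ, Z)), add(mul(SZ, SSZ), add(SSZ, SZ)))
  [2] add(S(add(SZ, mul(SZ, Z))), add(mul(SZ, SSZ), add(SSZ, SZ)))
  [3] S(add(add(SZ, mul(SZ, Z)), add(mul(SZ, SSZ), add(SSZ, SZ))))
  [4] S(add(S(add(Z, mul(SZ, Z))), add(mul(SZ, SSZ), add(SSZ, SZ))))
  [5] S(S(add(add(Z, mul(SZ, Z)), add(mul(SZ, SSZ), add(SSZ, SZ)))))
  [6] S(S(add(mul(SZ, Z), add(mul(SZ, SSZ), add(SSZ, SZ)))))
  [7] S(S(add(add(Z, mul(Z, Z)), add(mul(SZ, SSZ), add(SSZ, SZ)))))
  [8] S(S(add(mul(Z, Z), add(mul(SZ, SSZ), add(SSZ, SZ)))))
  [9] S(S(add(Z, add(mul(SZ, SSZ), add(SSZ, SZ)))))
  [10] S(S(add(mul(SZ, SSZ), add(SSZ, SZ))))
  [11] S(S(add(add(SSZ, mul(Z, SSZ)), add(SSZ, SZ))))
  [12] S(S(add(S(add(SZ, mul(Z, SSZ))), add(SSZ, SZ))))
  [13] S(S(S(add(add(SZ, mul(Z, SSZ)), add(SSZ, SZ)))))
  [14] S(S(S(add(S(add(Z, mul(Z, SSZ))), add(SSZ, SZ)))))
  [15] S(S(S(S(add(add(Z, mul(Z, SSZ)), add(SSZ, SZ))))))
  [16] S(S(S(S(add(mul(Z, SSZ), add(SSZ, SZ))))))
  [17] S(S(S(S(add(Z, add(SSZ, SZ))))))
  [18] S(S(S(S(add(SSZ, SZ)))))
  [19] S(S(S(S(S(add(SZ, SZ))))))
  [20] S(S(S(S(S(S(add(Z, SZ)))))))
  [21] S^7(Z)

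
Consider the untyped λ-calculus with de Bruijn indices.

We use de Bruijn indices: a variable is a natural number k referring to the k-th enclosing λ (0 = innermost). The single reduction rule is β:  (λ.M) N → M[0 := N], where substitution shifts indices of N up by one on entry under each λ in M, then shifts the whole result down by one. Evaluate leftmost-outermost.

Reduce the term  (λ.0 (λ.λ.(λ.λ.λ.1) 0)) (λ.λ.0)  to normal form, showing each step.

  start: (λ.0 (λ.λ.(λ.λ.λ.1) 0)) (λ.λ.0)
  →1  (λ.λ.0) (λ.λ.(λ.λ.λ.1) 0)
  →2  λ.0

Answer: normal form = λ.0  (in 2 steps)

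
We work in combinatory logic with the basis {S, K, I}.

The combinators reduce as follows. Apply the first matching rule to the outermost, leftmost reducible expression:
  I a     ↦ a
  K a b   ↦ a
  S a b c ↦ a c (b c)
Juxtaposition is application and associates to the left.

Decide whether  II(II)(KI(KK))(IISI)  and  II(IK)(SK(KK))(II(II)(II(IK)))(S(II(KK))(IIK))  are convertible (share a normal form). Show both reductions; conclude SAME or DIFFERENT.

Term A:
  start: II(II)(KI(KK))(IISI)
  [1] I(II)(KI(KK))(IISI)
  [2] II(KI(KK))(IISI)
  [3] I(KI(KK))(IISI)
  [4] KI(KK)(IISI)
  [5] I(IISI)
  [6] IISI
  [7] ISI
  [8] SI

Term B:
  start: II(IK)(SK(KK))(II(II)(II(IK)))(S(II(KK))(IIK))
  [1] I(IK)(SK(KK))(II(II)(II(IK)))(S(II(KK))(IIK))
  [2] IK(SK(KK))(II(II)(II(IK)))(S(II(KK))(IIK))
  [3] K(SK(KK))(II(II)(II(IK)))(S(II(KK))(IIK))
  [4] SK(KK)(S(II(KK))(IIK))
  [5] K(S(II(KK))(IIK))(KK(S(II(KK))(IIK)))
  [6] S(II(KK))(IIK)
  [7] S(I(KK))(IIK)
  [8] S(KK)(IIK)
  [9] S(KK)(IK)
  [10] S(KK)K

Answer: DIFFERENT — A ⇓ SI, B ⇓ S(KK)K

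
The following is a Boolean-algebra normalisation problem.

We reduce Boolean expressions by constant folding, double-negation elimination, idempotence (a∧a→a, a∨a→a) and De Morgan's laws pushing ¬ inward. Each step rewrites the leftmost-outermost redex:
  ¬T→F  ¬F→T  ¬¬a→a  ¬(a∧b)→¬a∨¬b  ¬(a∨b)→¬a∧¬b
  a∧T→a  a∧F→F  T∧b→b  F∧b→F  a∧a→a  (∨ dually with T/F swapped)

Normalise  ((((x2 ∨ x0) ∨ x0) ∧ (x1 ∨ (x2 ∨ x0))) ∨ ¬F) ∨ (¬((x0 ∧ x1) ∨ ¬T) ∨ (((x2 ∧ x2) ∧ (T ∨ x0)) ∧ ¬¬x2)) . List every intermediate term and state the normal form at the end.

  start: ((((x2 ∨ x0) ∨ x0) ∧ (x1 ∨ (x2 ∨ x0))) ∨ ¬F) ∨ (¬((x0 ∧ x1) ∨ ¬T) ∨ (((x2 ∧ x2) ∧ (T ∨ x0)) ∧ ¬¬x2))
  step 1: ((((x2 ∨ x0) ∨ x0) ∧ (x1 ∨ (x2 ∨ x0))) ∨ T) ∨ (¬((x0 ∧ x1) ∨ ¬T) ∨ (((x2 ∧ x2) ∧ (T ∨ x0)) ∧ ¬¬x2))
  step 2: T ∨ (¬((x0 ∧ x1) ∨ ¬T) ∨ (((x2 ∧ x2) ∧ (T ∨ x0)) ∧ ¬¬x2))
  step 3: T

Answer: normal form = T  (in 3 steps)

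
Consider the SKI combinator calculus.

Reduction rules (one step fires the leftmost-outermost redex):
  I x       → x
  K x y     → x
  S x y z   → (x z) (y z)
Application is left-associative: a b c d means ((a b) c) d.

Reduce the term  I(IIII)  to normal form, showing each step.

  start: I(IIII)
  step 1: IIII
  step 2: III
  step 3: II
  step 4: I

Answer: normal form = I  (in 4 steps)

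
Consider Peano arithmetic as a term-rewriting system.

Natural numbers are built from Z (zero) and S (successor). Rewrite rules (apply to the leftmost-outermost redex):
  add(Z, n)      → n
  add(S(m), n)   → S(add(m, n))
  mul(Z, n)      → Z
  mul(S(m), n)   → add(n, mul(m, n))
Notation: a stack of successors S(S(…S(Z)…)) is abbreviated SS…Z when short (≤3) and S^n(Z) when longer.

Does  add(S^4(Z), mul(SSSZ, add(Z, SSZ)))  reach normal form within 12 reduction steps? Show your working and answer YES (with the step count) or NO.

Answer: NO — after 12 steps the term is S(S(S(S(S(S(add(SSZ, mul(SZ, add(Z, SSZ))))))))), not yet normal

Derivation:
  start: add(S^4(Z), mul(SSSZ, add(Z, SSZ)))
  →1  S(add(SSSZ, mul(SSSZ, add(Z, SSZ))))
  →2  S(S(add(SSZ, mul(SSSZ, add(Z, SSZ)))))
  →3  S(S(S(add(SZ, mul(SSSZ, add(Z, SSZ))))))
  →4  S(S(S(S(add(Z, mul(SSSZ, add(Z, SSZ)))))))
  →5  S(S(S(S(mul(SSSZ, add(Z, SSZ))))))
  →6  S(S(S(S(add(add(Z, SSZ), mul(SSZ, add(Z, SSZ)))))))
  →7  S(S(S(S(add(SSZ, mul(SSZ, add(Z, SSZ)))))))
  →8  S(S(S(S(S(add(SZ, mul(SSZ, add(Z, SSZ))))))))
  →9  S(S(S(S(S(S(add(Z, mul(SSZ, add(Z, SSZ)))))))))
  →10  S(S(S(S(S(S(mul(SSZ, add(Z, SSZ))))))))
  →11  S(S(S(S(S(S(add(add(Z, SSZ), mul(SZ, add(Z, SSZ)))))))))
  →12  S(S(S(S(S(S(add(SSZ, mul(SZ, add(Z, SSZ)))))))))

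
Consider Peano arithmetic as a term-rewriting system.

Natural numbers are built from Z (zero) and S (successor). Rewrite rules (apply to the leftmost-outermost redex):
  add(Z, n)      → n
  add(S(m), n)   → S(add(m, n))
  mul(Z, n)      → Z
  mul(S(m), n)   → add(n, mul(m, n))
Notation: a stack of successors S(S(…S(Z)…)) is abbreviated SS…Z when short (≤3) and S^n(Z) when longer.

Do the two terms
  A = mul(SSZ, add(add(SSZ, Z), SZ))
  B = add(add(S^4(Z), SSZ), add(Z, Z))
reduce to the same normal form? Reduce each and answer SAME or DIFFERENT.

Answer: SAME — A ⇓ S^6(Z), B ⇓ S^6(Z)

Derivation:
Term A:
  start: mul(SSZ, add(add(SSZ, Z), SZ))
  step 1: add(add(add(SSZ, Z), SZ), mul(SZ, add(add(SSZ, Z), SZ)))
  step 2: add(add(S(add(SZ, Z)), SZ), mul(SZ, add(add(SSZ, Z), SZ)))
  step 3: add(S(add(add(SZ, Z), SZ)), mul(SZ, add(add(SSZ, Z), SZ)))
  step 4: S(add(add(add(SZ, Z), SZ), mul(SZ, add(add(SSZ, Z), SZ))))
  step 5: S(add(add(S(add(Z, Z)), SZ), mul(SZ, add(add(SSZ, Z), SZ))))
  step 6: S(add(S(add(add(Z, Z), SZ)), mul(SZ, add(add(SSZ, Z), SZ))))
  step 7: S(S(add(add(add(Z, Z), SZ), mul(SZ, add(add(SSZ, Z), SZ)))))
  step 8: S(S(add(add(Z, SZ), mul(SZ, add(add(SSZ, Z), SZ)))))
  step 9: S(S(add(SZ, mul(SZ, add(add(SSZ, Z), SZ)))))
  step 10: S(S(S(add(Z, mul(SZ, add(add(SSZ, Z), SZ))))))
  step 11: S(S(S(mul(SZ, add(add(SSZ, Z), SZ)))))
  step 12: S(S(S(add(add(add(SSZ, Z), SZ), mul(Z, add(add(SSZ, Z), SZ))))))
  step 13: S(S(S(add(add(S(add(SZ, Z)), SZ), mul(Z, add(add(SSZ, Z), SZ))))))
  step 14: S(S(S(add(S(add(add(SZ, Z), SZ)), mul(Z, add(add(SSZ, Z), SZ))))))
  step 15: S(S(S(S(add(add(add(SZ, Z), SZ), mul(Z, add(add(SSZ, Z), SZ)))))))
  step 16: S(S(S(S(add(add(S(add(Z, Z)), SZ), mul(Z, add(add(SSZ, Z), SZ)))))))
  step 17: S(S(S(S(add(S(add(add(Z, Z), SZ)), mul(Z, add(add(SSZ, Z), SZ)))))))
  step 18: S(S(S(S(S(add(add(add(Z, Z), SZ), mul(Z, add(add(SSZ, Z), SZ))))))))
  step 19: S(S(S(S(S(add(add(Z, SZ), mul(Z, add(add(SSZ, Z), SZ))))))))
  step 20: S(S(S(S(S(add(SZ, mul(Z, add(add(SSZ, Z), SZ))))))))
  step 21: S(S(S(S(S(S(add(Z, mul(Z, add(add(SSZ, Z), SZ)))))))))
  step 22: S(S(S(S(S(S(mul(Z, add(add(SSZ, Z), SZ))))))))
  step 23: S^6(Z)

Term B:
  start: add(add(S^4(Z), SSZ), add(Z, Z))
  step 1: add(S(add(SSSZ, SSZ)), add(Z, Z))
  step 2: S(add(add(SSSZ, SSZ), add(Z, Z)))
  step 3: S(add(S(add(SSZ, SSZ)), add(Z, Z)))
  step 4: S(S(add(add(SSZ, SSZ), add(Z, Z))))
  step 5: S(S(add(S(add(SZ, SSZ)), add(Z, Z))))
  step 6: S(S(S(add(add(SZ, SSZ), add(Z, Z)))))
  step 7: S(S(S(add(S(add(Z, SSZ)), add(Z, Z)))))
  step 8: S(S(S(S(add(add(Z, SSZ), add(Z, Z))))))
  step 9: S(S(S(S(add(SSZ, add(Z, Z))))))
  step 10: S(S(S(S(S(add(SZ, add(Z, Z)))))))
  step 11: S(S(S(S(S(S(add(Z, add(Z, Z))))))))
  step 12: S(S(S(S(S(S(add(Z, Z)))))))
  step 13: S^6(Z)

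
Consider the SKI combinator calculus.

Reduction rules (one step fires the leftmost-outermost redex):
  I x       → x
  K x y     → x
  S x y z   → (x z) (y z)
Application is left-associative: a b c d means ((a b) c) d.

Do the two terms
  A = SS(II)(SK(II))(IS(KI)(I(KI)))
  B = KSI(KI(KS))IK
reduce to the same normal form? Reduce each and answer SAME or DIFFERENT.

Term A:
  start: SS(II)(SK(II))(IS(KI)(I(KI)))
  step 1: S(SK(II))(II(SK(II)))(IS(KI)(I(KI)))
  step 2: SK(II)(IS(KI)(I(KI)))(II(SK(II))(IS(KI)(I(KI))))
  step 3: K(IS(KI)(I(KI)))(II(IS(KI)(I(KI))))(II(SK(II))(IS(KI)(I(KI))))
  step 4: IS(KI)(I(KI))(II(SK(II))(IS(KI)(I(KI))))
  step 5: S(KI)(I(KI))(II(SK(II))(IS(KI)(I(KI))))
  step 6: KI(II(SK(II))(IS(KI)(I(KI))))(I(KI)(II(SK(II))(IS(KI)(I(KI)))))
  step 7: I(I(KI)(II(SK(II))(IS(KI)(I(KI)))))
  step 8: I(KI)(II(SK(II))(IS(KI)(I(KI))))
  step 9: KI(II(SK(II))(IS(KI)(I(KI))))
  step 10: I

Term B:
  start: KSI(KI(KS))IK
  step 1: S(KI(KS))IK
  step 2: KI(KS)K(IK)
  step 3: IK(IK)
  step 4: K(IK)
  step 5: KK

Answer: DIFFERENT — A ⇓ I, B ⇓ KK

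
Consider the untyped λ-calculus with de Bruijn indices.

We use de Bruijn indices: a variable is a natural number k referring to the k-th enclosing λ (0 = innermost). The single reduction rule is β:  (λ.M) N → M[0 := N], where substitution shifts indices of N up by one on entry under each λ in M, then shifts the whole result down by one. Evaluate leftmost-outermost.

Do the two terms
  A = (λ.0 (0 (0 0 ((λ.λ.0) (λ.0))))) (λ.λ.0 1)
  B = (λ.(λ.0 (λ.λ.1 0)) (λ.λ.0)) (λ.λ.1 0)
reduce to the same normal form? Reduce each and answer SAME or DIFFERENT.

Answer: DIFFERENT — A ⇓ λ.0 (λ.0 (λ.λ.0 1)), B ⇓ λ.0

Reduction:
Term A:
  start: (λ.0 (0 (0 0 ((λ.λ.0) (λ.0))))) (λ.λ.0 1)
  step 1: (λ.λ.0 1) ((λ.λ.0 1) ((λ.λ.0 1) (λ.λ.0 1) ((λ.λ.0) (λ.0))))
  step 2: λ.0 ((λ.λ.0 1) ((λ.λ.0 1) (λ.λ.0 1) ((λ.λ.0) (λ.0))))
  step 3: λ.0 (λ.0 ((λ.λ.0 1) (λ.λ.0 1) ((λ.λ.0) (λ.0))))
  step 4: λ.0 (λ.0 ((λ.0 (λ.λ.0 1)) ((λ.λ.0) (λ.0))))
  step 5: λ.0 (λ.0 ((λ.λ.0) (λ.0) (λ.λ.0 1)))
  step 6: λ.0 (λ.0 ((λ.0) (λ.λ.0 1)))
  step 7: λ.0 (λ.0 (λ.λ.0 1))

Term B:
  start: (λ.(λ.0 (λ.λ.1 0)) (λ.λ.0)) (λ.λ.1 0)
  step 1: (λ.0 (λ.λ.1 0)) (λ.λ.0)
  step 2: (λ.λ.0) (λ.λ.1 0)
  step 3: λ.0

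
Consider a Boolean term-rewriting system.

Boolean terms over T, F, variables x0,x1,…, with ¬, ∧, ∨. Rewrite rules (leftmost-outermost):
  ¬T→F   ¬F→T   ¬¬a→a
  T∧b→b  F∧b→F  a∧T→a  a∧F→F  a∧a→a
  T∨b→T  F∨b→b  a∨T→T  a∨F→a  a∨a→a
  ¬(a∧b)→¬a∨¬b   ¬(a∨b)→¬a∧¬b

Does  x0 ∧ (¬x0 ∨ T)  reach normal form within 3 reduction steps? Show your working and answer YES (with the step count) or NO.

  start: x0 ∧ (¬x0 ∨ T)
  [1] x0 ∧ T
  [2] x0

Answer: YES — reaches normal form x0 in 2 ≤ 3 steps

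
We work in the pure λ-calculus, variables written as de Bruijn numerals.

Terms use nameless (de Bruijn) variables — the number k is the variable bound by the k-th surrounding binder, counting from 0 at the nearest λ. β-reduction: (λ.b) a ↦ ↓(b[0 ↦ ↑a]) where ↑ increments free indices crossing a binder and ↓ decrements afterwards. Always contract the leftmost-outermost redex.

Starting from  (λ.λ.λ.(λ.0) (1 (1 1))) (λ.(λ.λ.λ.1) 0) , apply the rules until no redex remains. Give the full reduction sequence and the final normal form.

  start: (λ.λ.λ.(λ.0) (1 (1 1))) (λ.(λ.λ.λ.1) 0)
  →1  λ.λ.(λ.0) (1 (1 1))
  →2  λ.λ.1 (1 1)

Answer: normal form = λ.λ.1 (1 1)  (in 2 steps)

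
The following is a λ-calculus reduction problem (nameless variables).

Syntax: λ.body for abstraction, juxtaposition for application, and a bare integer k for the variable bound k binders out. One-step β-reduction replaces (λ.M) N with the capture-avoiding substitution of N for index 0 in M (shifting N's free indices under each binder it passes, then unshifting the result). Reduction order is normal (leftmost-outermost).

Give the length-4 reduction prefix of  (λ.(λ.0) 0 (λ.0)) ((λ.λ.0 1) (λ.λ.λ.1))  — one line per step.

  start: (λ.(λ.0) 0 (λ.0)) ((λ.λ.0 1) (λ.λ.λ.1))
  [1] (λ.0) ((λ.λ.0 1) (λ.λ.λ.1)) (λ.0)
  [2] (λ.λ.0 1) (λ.λ.λ.1) (λ.0)
  [3] (λ.0 (λ.λ.λ.1)) (λ.0)
  [4] (λ.0) (λ.λ.λ.1)

Answer: after 4 steps: (λ.0) (λ.λ.λ.1)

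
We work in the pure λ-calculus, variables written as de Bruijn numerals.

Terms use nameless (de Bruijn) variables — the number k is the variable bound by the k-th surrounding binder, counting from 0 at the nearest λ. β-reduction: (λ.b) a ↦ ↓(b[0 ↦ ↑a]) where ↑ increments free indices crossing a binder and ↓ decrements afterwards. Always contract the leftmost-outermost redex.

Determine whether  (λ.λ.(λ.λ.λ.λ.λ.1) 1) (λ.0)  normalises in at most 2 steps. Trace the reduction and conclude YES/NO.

  start: (λ.λ.(λ.λ.λ.λ.λ.1) 1) (λ.0)
  →1  λ.(λ.λ.λ.λ.λ.1) (λ.0)
  →2  λ.λ.λ.λ.λ.1

Answer: YES — reaches normal form λ.λ.λ.λ.λ.1 in 2 ≤ 2 steps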